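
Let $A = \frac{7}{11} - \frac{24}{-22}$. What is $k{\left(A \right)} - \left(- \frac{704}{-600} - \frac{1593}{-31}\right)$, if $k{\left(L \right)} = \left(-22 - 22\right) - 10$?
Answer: $- \frac{247753}{2325} \approx -106.56$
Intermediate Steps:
$A = \frac{19}{11}$ ($A = 7 \cdot \frac{1}{11} - - \frac{12}{11} = \frac{7}{11} + \frac{12}{11} = \frac{19}{11} \approx 1.7273$)
$k{\left(L \right)} = -54$ ($k{\left(L \right)} = -44 - 10 = -54$)
$k{\left(A \right)} - \left(- \frac{704}{-600} - \frac{1593}{-31}\right) = -54 - \left(- \frac{704}{-600} - \frac{1593}{-31}\right) = -54 - \left(\left(-704\right) \left(- \frac{1}{600}\right) - - \frac{1593}{31}\right) = -54 - \left(\frac{88}{75} + \frac{1593}{31}\right) = -54 - \frac{122203}{2325} = - \frac{247753}{2325}$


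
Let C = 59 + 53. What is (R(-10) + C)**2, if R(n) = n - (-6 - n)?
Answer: 9604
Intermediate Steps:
R(n) = 6 + 2*n (R(n) = n + (6 + n) = 6 + 2*n)
C = 112
(R(-10) + C)**2 = ((6 + 2*(-10)) + 112)**2 = ((6 - 20) + 112)**2 = (-14 + 112)**2 = 98**2 = 9604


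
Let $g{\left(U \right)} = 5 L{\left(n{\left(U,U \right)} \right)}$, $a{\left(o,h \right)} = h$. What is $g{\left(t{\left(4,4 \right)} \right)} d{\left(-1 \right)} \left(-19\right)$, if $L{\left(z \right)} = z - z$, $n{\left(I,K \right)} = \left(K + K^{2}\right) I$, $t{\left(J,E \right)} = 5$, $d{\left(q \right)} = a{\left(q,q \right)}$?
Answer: $0$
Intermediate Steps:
$d{\left(q \right)} = q$
$n{\left(I,K \right)} = I \left(K + K^{2}\right)$
$L{\left(z \right)} = 0$
$g{\left(U \right)} = 0$ ($g{\left(U \right)} = 5 \cdot 0 = 0$)
$g{\left(t{\left(4,4 \right)} \right)} d{\left(-1 \right)} \left(-19\right) = 0 \left(-1\right) \left(-19\right) = 0 \left(-19\right) = 0$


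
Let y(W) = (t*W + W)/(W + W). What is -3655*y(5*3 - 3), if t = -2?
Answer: 3655/2 ≈ 1827.5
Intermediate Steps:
y(W) = -½ (y(W) = (-2*W + W)/(W + W) = (-W)/((2*W)) = (-W)*(1/(2*W)) = -½)
-3655*y(5*3 - 3) = -3655*(-½) = 3655/2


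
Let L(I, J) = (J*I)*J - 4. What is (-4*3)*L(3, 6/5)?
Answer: -96/25 ≈ -3.8400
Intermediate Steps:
L(I, J) = -4 + I*J² (L(I, J) = (I*J)*J - 4 = I*J² - 4 = -4 + I*J²)
(-4*3)*L(3, 6/5) = (-4*3)*(-4 + 3*(6/5)²) = -12*(-4 + 3*(6*(⅕))²) = -12*(-4 + 3*(6/5)²) = -12*(-4 + 3*(36/25)) = -12*(-4 + 108/25) = -12*8/25 = -96/25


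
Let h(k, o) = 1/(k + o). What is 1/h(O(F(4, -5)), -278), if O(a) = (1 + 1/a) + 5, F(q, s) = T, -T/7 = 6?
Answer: -11425/42 ≈ -272.02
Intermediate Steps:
T = -42 (T = -7*6 = -42)
F(q, s) = -42
O(a) = 6 + 1/a
1/h(O(F(4, -5)), -278) = 1/(1/((6 + 1/(-42)) - 278)) = 1/(1/((6 - 1/42) - 278)) = 1/(1/(251/42 - 278)) = 1/(1/(-11425/42)) = 1/(-42/11425) = -11425/42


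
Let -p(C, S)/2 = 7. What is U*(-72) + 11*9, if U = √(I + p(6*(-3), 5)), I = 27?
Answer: 99 - 72*√13 ≈ -160.60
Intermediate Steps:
p(C, S) = -14 (p(C, S) = -2*7 = -14)
U = √13 (U = √(27 - 14) = √13 ≈ 3.6056)
U*(-72) + 11*9 = √13*(-72) + 11*9 = -72*√13 + 99 = 99 - 72*√13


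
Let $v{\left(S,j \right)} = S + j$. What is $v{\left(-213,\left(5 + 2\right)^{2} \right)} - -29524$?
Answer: $29360$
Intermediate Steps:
$v{\left(-213,\left(5 + 2\right)^{2} \right)} - -29524 = \left(-213 + \left(5 + 2\right)^{2}\right) - -29524 = \left(-213 + 7^{2}\right) + 29524 = \left(-213 + 49\right) + 29524 = -164 + 29524 = 29360$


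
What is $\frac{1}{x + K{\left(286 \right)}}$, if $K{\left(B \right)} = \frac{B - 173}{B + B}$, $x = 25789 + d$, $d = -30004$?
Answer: $- \frac{572}{2410867} \approx -0.00023726$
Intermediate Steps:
$x = -4215$ ($x = 25789 - 30004 = -4215$)
$K{\left(B \right)} = \frac{-173 + B}{2 B}$
$\frac{1}{x + K{\left(286 \right)}} = \frac{1}{-4215 + \frac{-173 + 286}{2 \cdot 286}} = \frac{1}{-4215 + \frac{1}{2} \cdot \frac{1}{286} \cdot 113} = \frac{1}{-4215 + \frac{113}{572}} = \frac{1}{- \frac{2410867}{572}} = - \frac{572}{2410867}$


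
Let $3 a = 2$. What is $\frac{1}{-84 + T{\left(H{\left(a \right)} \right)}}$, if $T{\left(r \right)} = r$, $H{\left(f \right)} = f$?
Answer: $- \frac{3}{250} \approx -0.012$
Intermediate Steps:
$a = \frac{2}{3}$ ($a = \frac{1}{3} \cdot 2 = \frac{2}{3} \approx 0.66667$)
$\frac{1}{-84 + T{\left(H{\left(a \right)} \right)}} = \frac{1}{-84 + \frac{2}{3}} = \frac{1}{- \frac{250}{3}} = - \frac{3}{250}$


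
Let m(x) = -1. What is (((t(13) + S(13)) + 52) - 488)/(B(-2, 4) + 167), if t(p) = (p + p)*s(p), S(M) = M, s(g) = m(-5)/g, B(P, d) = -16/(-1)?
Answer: -425/183 ≈ -2.3224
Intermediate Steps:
B(P, d) = 16 (B(P, d) = -16*(-1) = 16)
s(g) = -1/g
t(p) = -2 (t(p) = (p + p)*(-1/p) = (2*p)*(-1/p) = -2)
(((t(13) + S(13)) + 52) - 488)/(B(-2, 4) + 167) = (((-2 + 13) + 52) - 488)/(16 + 167) = ((11 + 52) - 488)/183 = (63 - 488)*(1/183) = -425*1/183 = -425/183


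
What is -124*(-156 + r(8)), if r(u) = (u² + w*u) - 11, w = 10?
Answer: 2852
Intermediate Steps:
r(u) = -11 + u² + 10*u (r(u) = (u² + 10*u) - 11 = -11 + u² + 10*u)
-124*(-156 + r(8)) = -124*(-156 + (-11 + 8² + 10*8)) = -124*(-156 + (-11 + 64 + 80)) = -124*(-156 + 133) = -124*(-23) = 2852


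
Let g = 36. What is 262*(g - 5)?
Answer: 8122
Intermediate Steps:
262*(g - 5) = 262*(36 - 5) = 262*31 = 8122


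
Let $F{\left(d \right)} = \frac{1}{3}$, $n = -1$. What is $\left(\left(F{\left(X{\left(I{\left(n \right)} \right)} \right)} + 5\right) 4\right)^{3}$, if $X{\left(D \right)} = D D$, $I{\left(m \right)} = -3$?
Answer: $\frac{262144}{27} \approx 9709.0$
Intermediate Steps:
$X{\left(D \right)} = D^{2}$
$F{\left(d \right)} = \frac{1}{3}$
$\left(\left(F{\left(X{\left(I{\left(n \right)} \right)} \right)} + 5\right) 4\right)^{3} = \left(\left(\frac{1}{3} + 5\right) 4\right)^{3} = \left(\frac{16}{3} \cdot 4\right)^{3} = \left(\frac{64}{3}\right)^{3} = \frac{262144}{27}$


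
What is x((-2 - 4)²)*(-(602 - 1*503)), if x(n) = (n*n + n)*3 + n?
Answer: -399168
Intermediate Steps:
x(n) = 3*n² + 4*n (x(n) = (n² + n)*3 + n = (n + n²)*3 + n = (3*n + 3*n²) + n = 3*n² + 4*n)
x((-2 - 4)²)*(-(602 - 1*503)) = ((-2 - 4)²*(4 + 3*(-2 - 4)²))*(-(602 - 1*503)) = ((-6)²*(4 + 3*(-6)²))*(-(602 - 503)) = (36*(4 + 3*36))*(-1*99) = (36*(4 + 108))*(-99) = (36*112)*(-99) = 4032*(-99) = -399168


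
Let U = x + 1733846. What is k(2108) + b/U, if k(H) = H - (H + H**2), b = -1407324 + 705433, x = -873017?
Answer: -3825235539347/860829 ≈ -4.4437e+6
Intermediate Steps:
U = 860829 (U = -873017 + 1733846 = 860829)
b = -701891
k(H) = -H**2 (k(H) = H + (-H - H**2) = -H**2)
k(2108) + b/U = -1*2108**2 - 701891/860829 = -1*4443664 - 701891*1/860829 = -4443664 - 701891/860829 = -3825235539347/860829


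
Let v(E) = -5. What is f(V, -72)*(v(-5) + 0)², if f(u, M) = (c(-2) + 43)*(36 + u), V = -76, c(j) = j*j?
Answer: -47000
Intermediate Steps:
c(j) = j²
f(u, M) = 1692 + 47*u (f(u, M) = ((-2)² + 43)*(36 + u) = (4 + 43)*(36 + u) = 47*(36 + u) = 1692 + 47*u)
f(V, -72)*(v(-5) + 0)² = (1692 + 47*(-76))*(-5 + 0)² = (1692 - 3572)*(-5)² = -1880*25 = -47000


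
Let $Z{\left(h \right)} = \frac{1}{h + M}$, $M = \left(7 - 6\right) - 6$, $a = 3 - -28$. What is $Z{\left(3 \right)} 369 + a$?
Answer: $- \frac{307}{2} \approx -153.5$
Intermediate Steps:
$a = 31$ ($a = 3 + 28 = 31$)
$M = -5$ ($M = 1 - 6 = -5$)
$Z{\left(h \right)} = \frac{1}{-5 + h}$ ($Z{\left(h \right)} = \frac{1}{h - 5} = \frac{1}{-5 + h}$)
$Z{\left(3 \right)} 369 + a = \frac{1}{-5 + 3} \cdot 369 + 31 = \frac{1}{-2} \cdot 369 + 31 = \left(- \frac{1}{2}\right) 369 + 31 = - \frac{369}{2} + 31 = - \frac{307}{2}$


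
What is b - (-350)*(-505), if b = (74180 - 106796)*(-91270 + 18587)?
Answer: 2370451978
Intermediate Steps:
b = 2370628728 (b = -32616*(-72683) = 2370628728)
b - (-350)*(-505) = 2370628728 - (-350)*(-505) = 2370628728 - 1*176750 = 2370628728 - 176750 = 2370451978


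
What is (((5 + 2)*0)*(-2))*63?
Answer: 0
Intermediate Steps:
(((5 + 2)*0)*(-2))*63 = ((7*0)*(-2))*63 = (0*(-2))*63 = 0*63 = 0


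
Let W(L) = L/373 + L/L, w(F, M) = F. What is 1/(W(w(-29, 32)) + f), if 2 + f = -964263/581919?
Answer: -72351929/197867179 ≈ -0.36566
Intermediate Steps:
W(L) = 1 + L/373 (W(L) = L*(1/373) + 1 = L/373 + 1 = 1 + L/373)
f = -709367/193973 (f = -2 - 964263/581919 = -2 - 1*321421/193973 = -2 - 321421/193973 = -709367/193973 ≈ -3.6570)
1/(W(w(-29, 32)) + f) = 1/((1 + (1/373)*(-29)) - 709367/193973) = 1/((1 - 29/373) - 709367/193973) = 1/(344/373 - 709367/193973) = 1/(-197867179/72351929) = -72351929/197867179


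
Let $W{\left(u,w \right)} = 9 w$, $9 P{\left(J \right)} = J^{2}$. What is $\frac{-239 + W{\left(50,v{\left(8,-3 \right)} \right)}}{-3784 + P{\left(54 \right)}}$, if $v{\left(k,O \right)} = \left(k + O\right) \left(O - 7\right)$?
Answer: $\frac{689}{3460} \approx 0.19913$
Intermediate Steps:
$P{\left(J \right)} = \frac{J^{2}}{9}$
$v{\left(k,O \right)} = \left(-7 + O\right) \left(O + k\right)$ ($v{\left(k,O \right)} = \left(O + k\right) \left(-7 + O\right) = \left(-7 + O\right) \left(O + k\right)$)
$\frac{-239 + W{\left(50,v{\left(8,-3 \right)} \right)}}{-3784 + P{\left(54 \right)}} = \frac{-239 + 9 \left(\left(-3\right)^{2} - -21 - 56 - 24\right)}{-3784 + \frac{54^{2}}{9}} = \frac{-239 + 9 \left(9 + 21 - 56 - 24\right)}{-3784 + \frac{1}{9} \cdot 2916} = \frac{-239 + 9 \left(-50\right)}{-3784 + 324} = \frac{-239 - 450}{-3460} = \left(-689\right) \left(- \frac{1}{3460}\right) = \frac{689}{3460}$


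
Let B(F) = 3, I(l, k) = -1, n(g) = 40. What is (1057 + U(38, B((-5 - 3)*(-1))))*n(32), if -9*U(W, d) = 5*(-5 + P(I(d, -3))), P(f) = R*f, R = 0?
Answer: 381520/9 ≈ 42391.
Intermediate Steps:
P(f) = 0 (P(f) = 0*f = 0)
U(W, d) = 25/9 (U(W, d) = -5*(-5 + 0)/9 = -5*(-5)/9 = -⅑*(-25) = 25/9)
(1057 + U(38, B((-5 - 3)*(-1))))*n(32) = (1057 + 25/9)*40 = (9538/9)*40 = 381520/9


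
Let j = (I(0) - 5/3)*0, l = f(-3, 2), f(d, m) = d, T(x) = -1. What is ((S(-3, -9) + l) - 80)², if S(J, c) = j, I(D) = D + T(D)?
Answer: 6889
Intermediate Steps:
I(D) = -1 + D (I(D) = D - 1 = -1 + D)
l = -3
j = 0 (j = ((-1 + 0) - 5/3)*0 = (-1 - 5*⅓)*0 = (-1 - 5/3)*0 = -8/3*0 = 0)
S(J, c) = 0
((S(-3, -9) + l) - 80)² = ((0 - 3) - 80)² = (-3 - 80)² = (-83)² = 6889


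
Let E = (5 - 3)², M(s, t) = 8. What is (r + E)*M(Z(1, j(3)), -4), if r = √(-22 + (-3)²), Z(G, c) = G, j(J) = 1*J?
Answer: 32 + 8*I*√13 ≈ 32.0 + 28.844*I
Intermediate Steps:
j(J) = J
E = 4 (E = 2² = 4)
r = I*√13 (r = √(-22 + 9) = √(-13) = I*√13 ≈ 3.6056*I)
(r + E)*M(Z(1, j(3)), -4) = (I*√13 + 4)*8 = (4 + I*√13)*8 = 32 + 8*I*√13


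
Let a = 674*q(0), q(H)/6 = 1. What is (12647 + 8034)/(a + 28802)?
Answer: 20681/32846 ≈ 0.62963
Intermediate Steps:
q(H) = 6 (q(H) = 6*1 = 6)
a = 4044 (a = 674*6 = 4044)
(12647 + 8034)/(a + 28802) = (12647 + 8034)/(4044 + 28802) = 20681/32846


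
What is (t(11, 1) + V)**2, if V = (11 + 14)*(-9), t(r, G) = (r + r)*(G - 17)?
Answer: 332929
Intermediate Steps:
t(r, G) = 2*r*(-17 + G) (t(r, G) = (2*r)*(-17 + G) = 2*r*(-17 + G))
V = -225 (V = 25*(-9) = -225)
(t(11, 1) + V)**2 = (2*11*(-17 + 1) - 225)**2 = (2*11*(-16) - 225)**2 = (-352 - 225)**2 = (-577)**2 = 332929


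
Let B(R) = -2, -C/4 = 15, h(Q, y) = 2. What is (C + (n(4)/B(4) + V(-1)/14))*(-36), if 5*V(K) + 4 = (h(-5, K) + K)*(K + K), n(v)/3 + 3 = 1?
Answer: 71928/35 ≈ 2055.1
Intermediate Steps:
n(v) = -6 (n(v) = -9 + 3*1 = -9 + 3 = -6)
C = -60 (C = -4*15 = -60)
V(K) = -⅘ + 2*K*(2 + K)/5 (V(K) = -⅘ + ((2 + K)*(K + K))/5 = -⅘ + ((2 + K)*(2*K))/5 = -⅘ + (2*K*(2 + K))/5 = -⅘ + 2*K*(2 + K)/5)
(C + (n(4)/B(4) + V(-1)/14))*(-36) = (-60 + (-6/(-2) + (-⅘ + (⅖)*(-1)² + (⅘)*(-1))/14))*(-36) = (-60 + (-6*(-½) + (-⅘ + (⅖)*1 - ⅘)*(1/14)))*(-36) = (-60 + (3 + (-⅘ + ⅖ - ⅘)*(1/14)))*(-36) = (-60 + (3 - 6/5*1/14))*(-36) = (-60 + (3 - 3/35))*(-36) = (-60 + 102/35)*(-36) = -1998/35*(-36) = 71928/35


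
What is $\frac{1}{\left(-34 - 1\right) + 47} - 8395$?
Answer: $- \frac{100739}{12} \approx -8394.9$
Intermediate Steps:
$\frac{1}{\left(-34 - 1\right) + 47} - 8395 = \frac{1}{-35 + 47} - 8395 = \frac{1}{12} - 8395 = - \frac{100739}{12}$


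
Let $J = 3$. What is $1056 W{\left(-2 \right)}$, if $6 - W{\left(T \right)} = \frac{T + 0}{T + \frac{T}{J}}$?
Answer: $5544$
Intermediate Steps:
$W{\left(T \right)} = \frac{21}{4}$ ($W{\left(T \right)} = 6 - \frac{T + 0}{T + \frac{T}{3}} = 6 - \frac{T}{T + T \frac{1}{3}} = 6 - \frac{T}{T + \frac{T}{3}} = 6 - \frac{T}{\frac{4}{3} T} = 6 - T \frac{3}{4 T} = 6 - \frac{3}{4} = \frac{21}{4}$)
$1056 W{\left(-2 \right)} = 1056 \cdot \frac{21}{4} = 5544$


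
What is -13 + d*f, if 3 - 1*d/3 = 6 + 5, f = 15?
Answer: -373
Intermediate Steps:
d = -24 (d = 9 - 3*(6 + 5) = 9 - 3*11 = 9 - 33 = -24)
-13 + d*f = -13 - 24*15 = -13 - 360 = -373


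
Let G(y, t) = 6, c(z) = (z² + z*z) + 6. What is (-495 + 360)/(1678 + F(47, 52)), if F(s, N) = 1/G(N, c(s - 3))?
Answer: -810/10069 ≈ -0.080445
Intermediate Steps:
c(z) = 6 + 2*z² (c(z) = (z² + z²) + 6 = 2*z² + 6 = 6 + 2*z²)
F(s, N) = ⅙ (F(s, N) = 1/6 = ⅙)
(-495 + 360)/(1678 + F(47, 52)) = (-495 + 360)/(1678 + ⅙) = -135/10069/6 = -135*6/10069 = -810/10069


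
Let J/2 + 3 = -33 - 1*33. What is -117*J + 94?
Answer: 16240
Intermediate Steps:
J = -138 (J = -6 + 2*(-33 - 1*33) = -6 + 2*(-33 - 33) = -6 + 2*(-66) = -6 - 132 = -138)
-117*J + 94 = -117*(-138) + 94 = 16146 + 94 = 16240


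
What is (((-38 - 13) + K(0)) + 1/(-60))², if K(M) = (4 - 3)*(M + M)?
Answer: 9369721/3600 ≈ 2602.7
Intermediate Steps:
K(M) = 2*M (K(M) = 1*(2*M) = 2*M)
(((-38 - 13) + K(0)) + 1/(-60))² = (((-38 - 13) + 2*0) + 1/(-60))² = ((-51 + 0) - 1/60)² = (-51 - 1/60)² = (-3061/60)² = 9369721/3600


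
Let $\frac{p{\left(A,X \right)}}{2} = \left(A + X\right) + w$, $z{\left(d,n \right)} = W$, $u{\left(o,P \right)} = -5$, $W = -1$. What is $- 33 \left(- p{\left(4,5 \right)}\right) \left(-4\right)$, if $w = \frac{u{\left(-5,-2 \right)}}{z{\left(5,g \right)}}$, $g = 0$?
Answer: $-3696$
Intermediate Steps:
$z{\left(d,n \right)} = -1$
$w = 5$ ($w = - \frac{5}{-1} = \left(-5\right) \left(-1\right) = 5$)
$p{\left(A,X \right)} = 10 + 2 A + 2 X$ ($p{\left(A,X \right)} = 2 \left(\left(A + X\right) + 5\right) = 2 \left(5 + A + X\right) = 10 + 2 A + 2 X$)
$- 33 \left(- p{\left(4,5 \right)}\right) \left(-4\right) = - 33 \left(- (10 + 2 \cdot 4 + 2 \cdot 5)\right) \left(-4\right) = - 33 \left(- (10 + 8 + 10)\right) \left(-4\right) = - 33 \left(\left(-1\right) 28\right) \left(-4\right) = \left(-33\right) \left(-28\right) \left(-4\right) = 924 \left(-4\right) = -3696$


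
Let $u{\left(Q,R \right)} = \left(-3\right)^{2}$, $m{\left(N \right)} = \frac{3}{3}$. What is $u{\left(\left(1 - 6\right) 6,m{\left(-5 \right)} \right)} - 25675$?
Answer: $-25666$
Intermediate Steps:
$m{\left(N \right)} = 1$ ($m{\left(N \right)} = 3 \cdot \frac{1}{3} = 1$)
$u{\left(Q,R \right)} = 9$
$u{\left(\left(1 - 6\right) 6,m{\left(-5 \right)} \right)} - 25675 = 9 - 25675 = -25666$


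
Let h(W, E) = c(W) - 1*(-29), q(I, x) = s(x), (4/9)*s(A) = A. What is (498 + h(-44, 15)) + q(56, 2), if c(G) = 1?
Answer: 1065/2 ≈ 532.50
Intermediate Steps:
s(A) = 9*A/4
q(I, x) = 9*x/4
h(W, E) = 30 (h(W, E) = 1 - 1*(-29) = 1 + 29 = 30)
(498 + h(-44, 15)) + q(56, 2) = (498 + 30) + (9/4)*2 = 528 + 9/2 = 1065/2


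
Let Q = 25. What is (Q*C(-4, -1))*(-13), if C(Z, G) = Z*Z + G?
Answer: -4875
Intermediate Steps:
C(Z, G) = G + Z² (C(Z, G) = Z² + G = G + Z²)
(Q*C(-4, -1))*(-13) = (25*(-1 + (-4)²))*(-13) = (25*(-1 + 16))*(-13) = (25*15)*(-13) = 375*(-13) = -4875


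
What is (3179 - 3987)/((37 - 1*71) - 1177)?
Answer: 808/1211 ≈ 0.66722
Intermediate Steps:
(3179 - 3987)/((37 - 1*71) - 1177) = -808/((37 - 71) - 1177) = -808/(-34 - 1177) = -808/(-1211) = -808*(-1/1211) = 808/1211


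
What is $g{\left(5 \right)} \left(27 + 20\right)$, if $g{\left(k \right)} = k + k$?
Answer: $470$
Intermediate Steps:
$g{\left(k \right)} = 2 k$
$g{\left(5 \right)} \left(27 + 20\right) = 2 \cdot 5 \left(27 + 20\right) = 10 \cdot 47 = 470$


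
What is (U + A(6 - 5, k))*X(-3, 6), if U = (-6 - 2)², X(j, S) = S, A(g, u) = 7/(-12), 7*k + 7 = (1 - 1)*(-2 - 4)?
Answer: 761/2 ≈ 380.50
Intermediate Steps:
k = -1 (k = -1 + ((1 - 1)*(-2 - 4))/7 = -1 + (0*(-6))/7 = -1 + (⅐)*0 = -1 + 0 = -1)
A(g, u) = -7/12 (A(g, u) = 7*(-1/12) = -7/12)
U = 64 (U = (-8)² = 64)
(U + A(6 - 5, k))*X(-3, 6) = (64 - 7/12)*6 = (761/12)*6 = 761/2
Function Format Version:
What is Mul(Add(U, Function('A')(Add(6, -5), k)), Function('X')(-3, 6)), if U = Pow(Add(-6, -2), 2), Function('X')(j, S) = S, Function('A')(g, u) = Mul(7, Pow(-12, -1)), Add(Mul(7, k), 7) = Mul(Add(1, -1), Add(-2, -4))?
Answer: Rational(761, 2) ≈ 380.50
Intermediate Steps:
k = -1 (k = Add(-1, Mul(Rational(1, 7), Mul(Add(1, -1), Add(-2, -4)))) = Add(-1, Mul(Rational(1, 7), Mul(0, -6))) = Add(-1, Mul(Rational(1, 7), 0)) = Add(-1, 0) = -1)
Function('A')(g, u) = Rational(-7, 12) (Function('A')(g, u) = Mul(7, Rational(-1, 12)) = Rational(-7, 12))
U = 64 (U = Pow(-8, 2) = 64)
Mul(Add(U, Function('A')(Add(6, -5), k)), Function('X')(-3, 6)) = Mul(Add(64, Rational(-7, 12)), 6) = Mul(Rational(761, 12), 6) = Rational(761, 2)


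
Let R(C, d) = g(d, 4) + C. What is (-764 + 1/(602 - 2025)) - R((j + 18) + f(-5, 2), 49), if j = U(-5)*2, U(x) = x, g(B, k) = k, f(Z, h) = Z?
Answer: -1097134/1423 ≈ -771.00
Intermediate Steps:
j = -10 (j = -5*2 = -10)
R(C, d) = 4 + C
(-764 + 1/(602 - 2025)) - R((j + 18) + f(-5, 2), 49) = (-764 + 1/(602 - 2025)) - (4 + ((-10 + 18) - 5)) = (-764 + 1/(-1423)) - (4 + (8 - 5)) = (-764 - 1/1423) - (4 + 3) = -1087173/1423 - 1*7 = -1087173/1423 - 7 = -1097134/1423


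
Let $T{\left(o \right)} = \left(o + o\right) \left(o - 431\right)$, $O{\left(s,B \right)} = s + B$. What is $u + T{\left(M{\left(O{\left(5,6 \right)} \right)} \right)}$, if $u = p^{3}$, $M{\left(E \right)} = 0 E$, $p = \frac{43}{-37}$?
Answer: $- \frac{79507}{50653} \approx -1.5696$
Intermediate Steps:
$O{\left(s,B \right)} = B + s$
$p = - \frac{43}{37}$ ($p = 43 \left(- \frac{1}{37}\right) = - \frac{43}{37} \approx -1.1622$)
$M{\left(E \right)} = 0$
$T{\left(o \right)} = 2 o \left(-431 + o\right)$
$u = - \frac{79507}{50653}$ ($u = \left(- \frac{43}{37}\right)^{3} = - \frac{79507}{50653} \approx -1.5696$)
$u + T{\left(M{\left(O{\left(5,6 \right)} \right)} \right)} = - \frac{79507}{50653} + 2 \cdot 0 \left(-431 + 0\right) = - \frac{79507}{50653} + 2 \cdot 0 \left(-431\right) = - \frac{79507}{50653} + 0 = - \frac{79507}{50653}$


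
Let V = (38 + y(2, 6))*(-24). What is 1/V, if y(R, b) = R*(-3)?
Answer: -1/768 ≈ -0.0013021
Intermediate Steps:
y(R, b) = -3*R
V = -768 (V = (38 - 3*2)*(-24) = (38 - 6)*(-24) = 32*(-24) = -768)
1/V = 1/(-768) = -1/768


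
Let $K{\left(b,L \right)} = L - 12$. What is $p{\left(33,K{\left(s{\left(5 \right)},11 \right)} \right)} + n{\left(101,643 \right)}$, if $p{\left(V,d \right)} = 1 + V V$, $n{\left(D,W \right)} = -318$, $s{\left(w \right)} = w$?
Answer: $772$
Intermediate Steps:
$K{\left(b,L \right)} = -12 + L$ ($K{\left(b,L \right)} = L - 12 = -12 + L$)
$p{\left(V,d \right)} = 1 + V^{2}$
$p{\left(33,K{\left(s{\left(5 \right)},11 \right)} \right)} + n{\left(101,643 \right)} = \left(1 + 33^{2}\right) - 318 = \left(1 + 1089\right) - 318 = 1090 - 318 = 772$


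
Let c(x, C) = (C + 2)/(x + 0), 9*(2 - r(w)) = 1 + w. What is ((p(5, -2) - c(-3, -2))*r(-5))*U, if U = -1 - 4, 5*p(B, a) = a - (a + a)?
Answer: -44/9 ≈ -4.8889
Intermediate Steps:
p(B, a) = -a/5 (p(B, a) = (a - (a + a))/5 = (a - 2*a)/5 = (-a)/5 = -a/5)
r(w) = 17/9 - w/9 (r(w) = 2 - (1 + w)/9 = 2 + (-⅑ - w/9) = 17/9 - w/9)
c(x, C) = (2 + C)/x
U = -5
((p(5, -2) - c(-3, -2))*r(-5))*U = ((-⅕*(-2) - (2 - 2)/(-3))*(17/9 - ⅑*(-5)))*(-5) = ((⅖ - (-1)*0/3)*(17/9 + 5/9))*(-5) = ((⅖ - 1*0)*(22/9))*(-5) = ((⅖ + 0)*(22/9))*(-5) = ((⅖)*(22/9))*(-5) = (44/45)*(-5) = -44/9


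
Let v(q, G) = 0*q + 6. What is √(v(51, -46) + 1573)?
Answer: √1579 ≈ 39.737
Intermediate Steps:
v(q, G) = 6 (v(q, G) = 0 + 6 = 6)
√(v(51, -46) + 1573) = √(6 + 1573) = √1579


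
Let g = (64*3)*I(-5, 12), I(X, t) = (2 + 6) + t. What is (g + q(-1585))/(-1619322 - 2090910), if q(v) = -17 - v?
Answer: -676/463779 ≈ -0.0014576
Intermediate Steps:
I(X, t) = 8 + t
g = 3840 (g = (64*3)*(8 + 12) = 192*20 = 3840)
(g + q(-1585))/(-1619322 - 2090910) = (3840 + (-17 - 1*(-1585)))/(-1619322 - 2090910) = (3840 + (-17 + 1585))/(-3710232) = (3840 + 1568)*(-1/3710232) = 5408*(-1/3710232) = -676/463779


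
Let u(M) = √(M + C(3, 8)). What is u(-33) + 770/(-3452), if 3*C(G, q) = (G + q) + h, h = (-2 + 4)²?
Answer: -385/1726 + 2*I*√7 ≈ -0.22306 + 5.2915*I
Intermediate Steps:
h = 4 (h = 2² = 4)
C(G, q) = 4/3 + G/3 + q/3 (C(G, q) = ((G + q) + 4)/3 = (4 + G + q)/3 = 4/3 + G/3 + q/3)
u(M) = √(5 + M) (u(M) = √(M + (4/3 + (⅓)*3 + (⅓)*8)) = √(M + (4/3 + 1 + 8/3)) = √(M + 5) = √(5 + M))
u(-33) + 770/(-3452) = √(5 - 33) + 770/(-3452) = √(-28) + 770*(-1/3452) = 2*I*√7 - 385/1726 = -385/1726 + 2*I*√7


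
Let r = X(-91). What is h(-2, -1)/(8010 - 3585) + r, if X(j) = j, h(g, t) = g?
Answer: -402677/4425 ≈ -91.000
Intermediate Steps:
r = -91
h(-2, -1)/(8010 - 3585) + r = -2/(8010 - 3585) - 91 = -2/4425 - 91 = -402677/4425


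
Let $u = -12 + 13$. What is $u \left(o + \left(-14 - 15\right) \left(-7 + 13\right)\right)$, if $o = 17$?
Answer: $-157$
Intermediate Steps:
$u = 1$
$u \left(o + \left(-14 - 15\right) \left(-7 + 13\right)\right) = 1 \left(17 + \left(-14 - 15\right) \left(-7 + 13\right)\right) = 1 \left(17 - 174\right) = 1 \left(-157\right) = -157$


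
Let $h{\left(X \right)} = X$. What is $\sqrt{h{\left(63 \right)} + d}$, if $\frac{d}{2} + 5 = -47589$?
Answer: $5 i \sqrt{3805} \approx 308.42 i$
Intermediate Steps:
$d = -95188$ ($d = -10 + 2 \left(-47589\right) = -10 - 95178 = -95188$)
$\sqrt{h{\left(63 \right)} + d} = \sqrt{63 - 95188} = \sqrt{-95125} = 5 i \sqrt{3805}$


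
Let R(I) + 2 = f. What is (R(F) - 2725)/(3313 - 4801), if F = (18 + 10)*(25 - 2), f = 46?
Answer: 2681/1488 ≈ 1.8017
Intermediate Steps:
F = 644 (F = 28*23 = 644)
R(I) = 44 (R(I) = -2 + 46 = 44)
(R(F) - 2725)/(3313 - 4801) = (44 - 2725)/(3313 - 4801) = -2681/(-1488) = -2681*(-1/1488) = 2681/1488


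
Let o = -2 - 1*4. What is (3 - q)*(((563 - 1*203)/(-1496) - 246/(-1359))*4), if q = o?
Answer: -60612/28237 ≈ -2.1465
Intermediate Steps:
o = -6 (o = -2 - 4 = -6)
q = -6
(3 - q)*(((563 - 1*203)/(-1496) - 246/(-1359))*4) = (3 - 1*(-6))*(((563 - 1*203)/(-1496) - 246/(-1359))*4) = (3 + 6)*(((563 - 203)*(-1/1496) - 246*(-1/1359))*4) = 9*((360*(-1/1496) + 82/453)*4) = 9*((-45/187 + 82/453)*4) = 9*(-5051/84711*4) = 9*(-20204/84711) = -60612/28237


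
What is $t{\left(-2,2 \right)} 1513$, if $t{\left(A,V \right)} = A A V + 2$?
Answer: $15130$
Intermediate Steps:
$t{\left(A,V \right)} = 2 + V A^{2}$ ($t{\left(A,V \right)} = A^{2} V + 2 = V A^{2} + 2 = 2 + V A^{2}$)
$t{\left(-2,2 \right)} 1513 = \left(2 + 2 \left(-2\right)^{2}\right) 1513 = \left(2 + 2 \cdot 4\right) 1513 = \left(2 + 8\right) 1513 = 10 \cdot 1513 = 15130$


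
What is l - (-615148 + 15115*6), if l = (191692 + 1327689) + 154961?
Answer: 2198800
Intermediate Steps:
l = 1674342 (l = 1519381 + 154961 = 1674342)
l - (-615148 + 15115*6) = 1674342 - (-615148 + 15115*6) = 1674342 - (-615148 + 90690) = 1674342 - 1*(-524458) = 1674342 + 524458 = 2198800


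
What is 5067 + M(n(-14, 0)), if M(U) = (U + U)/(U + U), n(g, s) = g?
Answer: 5068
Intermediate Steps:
M(U) = 1 (M(U) = (2*U)/((2*U)) = (2*U)*(1/(2*U)) = 1)
5067 + M(n(-14, 0)) = 5067 + 1 = 5068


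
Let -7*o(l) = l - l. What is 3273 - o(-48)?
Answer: 3273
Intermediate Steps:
o(l) = 0 (o(l) = -(l - l)/7 = -1/7*0 = 0)
3273 - o(-48) = 3273 - 1*0 = 3273 + 0 = 3273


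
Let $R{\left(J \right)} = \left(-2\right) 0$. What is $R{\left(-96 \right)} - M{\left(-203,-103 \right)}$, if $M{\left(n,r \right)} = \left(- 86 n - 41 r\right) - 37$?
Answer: $-21644$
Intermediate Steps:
$M{\left(n,r \right)} = -37 - 86 n - 41 r$
$R{\left(J \right)} = 0$
$R{\left(-96 \right)} - M{\left(-203,-103 \right)} = 0 - \left(-37 - -17458 - -4223\right) = 0 - \left(-37 + 17458 + 4223\right) = 0 - 21644 = -21644$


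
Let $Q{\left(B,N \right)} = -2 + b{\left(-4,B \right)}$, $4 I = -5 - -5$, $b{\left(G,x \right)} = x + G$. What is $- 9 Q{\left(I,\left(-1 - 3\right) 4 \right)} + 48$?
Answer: $102$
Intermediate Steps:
$b{\left(G,x \right)} = G + x$
$I = 0$ ($I = \frac{-5 - -5}{4} = \frac{-5 + 5}{4} = \frac{1}{4} \cdot 0 = 0$)
$Q{\left(B,N \right)} = -6 + B$ ($Q{\left(B,N \right)} = -2 + \left(-4 + B\right) = -6 + B$)
$- 9 Q{\left(I,\left(-1 - 3\right) 4 \right)} + 48 = - 9 \left(-6 + 0\right) + 48 = \left(-9\right) \left(-6\right) + 48 = 54 + 48 = 102$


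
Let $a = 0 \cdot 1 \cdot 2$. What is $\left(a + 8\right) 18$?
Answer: $144$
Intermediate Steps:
$a = 0$ ($a = 0 \cdot 2 = 0$)
$\left(a + 8\right) 18 = \left(0 + 8\right) 18 = 8 \cdot 18 = 144$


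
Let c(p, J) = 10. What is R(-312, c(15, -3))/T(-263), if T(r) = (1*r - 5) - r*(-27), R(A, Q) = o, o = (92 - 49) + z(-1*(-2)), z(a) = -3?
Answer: -40/7369 ≈ -0.0054281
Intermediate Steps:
o = 40 (o = (92 - 49) - 3 = 43 - 3 = 40)
R(A, Q) = 40
T(r) = -5 + 28*r (T(r) = (r - 5) - (-27)*r = (-5 + r) + 27*r = -5 + 28*r)
R(-312, c(15, -3))/T(-263) = 40/(-5 + 28*(-263)) = 40/(-5 - 7364) = 40/(-7369) = 40*(-1/7369) = -40/7369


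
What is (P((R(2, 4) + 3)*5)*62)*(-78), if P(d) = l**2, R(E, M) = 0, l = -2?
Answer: -19344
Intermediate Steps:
P(d) = 4 (P(d) = (-2)**2 = 4)
(P((R(2, 4) + 3)*5)*62)*(-78) = (4*62)*(-78) = 248*(-78) = -19344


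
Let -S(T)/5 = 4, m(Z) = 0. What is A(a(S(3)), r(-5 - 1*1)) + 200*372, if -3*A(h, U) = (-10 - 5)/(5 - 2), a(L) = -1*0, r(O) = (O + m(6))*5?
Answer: 223205/3 ≈ 74402.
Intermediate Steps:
r(O) = 5*O (r(O) = (O + 0)*5 = O*5 = 5*O)
S(T) = -20 (S(T) = -5*4 = -20)
a(L) = 0
A(h, U) = 5/3 (A(h, U) = -(-10 - 5)/(3*(5 - 2)) = -(-5)/3 = -1/3*(-5) = 5/3)
A(a(S(3)), r(-5 - 1*1)) + 200*372 = 5/3 + 200*372 = 5/3 + 74400 = 223205/3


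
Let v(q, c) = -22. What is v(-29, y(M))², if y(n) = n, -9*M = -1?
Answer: 484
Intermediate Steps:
M = ⅑ (M = -⅑*(-1) = ⅑ ≈ 0.11111)
v(-29, y(M))² = (-22)² = 484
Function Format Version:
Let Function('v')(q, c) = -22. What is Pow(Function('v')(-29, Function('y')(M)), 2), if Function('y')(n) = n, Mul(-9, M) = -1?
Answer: 484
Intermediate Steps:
M = Rational(1, 9) (M = Mul(Rational(-1, 9), -1) = Rational(1, 9) ≈ 0.11111)
Pow(Function('v')(-29, Function('y')(M)), 2) = Pow(-22, 2) = 484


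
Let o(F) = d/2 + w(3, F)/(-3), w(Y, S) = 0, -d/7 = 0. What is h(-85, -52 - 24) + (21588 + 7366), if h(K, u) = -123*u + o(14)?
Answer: 38302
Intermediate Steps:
d = 0 (d = -7*0 = 0)
o(F) = 0 (o(F) = 0/2 + 0/(-3) = 0*(1/2) + 0*(-1/3) = 0 + 0 = 0)
h(K, u) = -123*u (h(K, u) = -123*u + 0 = -123*u)
h(-85, -52 - 24) + (21588 + 7366) = -123*(-52 - 24) + (21588 + 7366) = -123*(-76) + 28954 = 9348 + 28954 = 38302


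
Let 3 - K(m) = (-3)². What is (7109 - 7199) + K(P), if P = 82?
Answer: -96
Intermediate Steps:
K(m) = -6 (K(m) = 3 - 1*(-3)² = 3 - 1*9 = 3 - 9 = -6)
(7109 - 7199) + K(P) = (7109 - 7199) - 6 = -90 - 6 = -96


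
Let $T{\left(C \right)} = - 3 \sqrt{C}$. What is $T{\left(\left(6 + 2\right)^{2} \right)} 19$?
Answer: $-456$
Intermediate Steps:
$T{\left(\left(6 + 2\right)^{2} \right)} 19 = - 3 \sqrt{\left(6 + 2\right)^{2}} \cdot 19 = - 3 \sqrt{8^{2}} \cdot 19 = - 3 \sqrt{64} \cdot 19 = \left(-3\right) 8 \cdot 19 = \left(-24\right) 19 = -456$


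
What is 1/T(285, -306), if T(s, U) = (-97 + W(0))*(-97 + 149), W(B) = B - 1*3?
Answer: -1/5200 ≈ -0.00019231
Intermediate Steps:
W(B) = -3 + B (W(B) = B - 3 = -3 + B)
T(s, U) = -5200 (T(s, U) = (-97 + (-3 + 0))*(-97 + 149) = (-97 - 3)*52 = -100*52 = -5200)
1/T(285, -306) = 1/(-5200) = -1/5200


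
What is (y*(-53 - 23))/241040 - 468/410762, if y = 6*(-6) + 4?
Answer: 27692702/3094064765 ≈ 0.0089503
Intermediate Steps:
y = -32 (y = -36 + 4 = -32)
(y*(-53 - 23))/241040 - 468/410762 = -32*(-53 - 23)/241040 - 468/410762 = -32*(-76)*(1/241040) - 468*1/410762 = 2432*(1/241040) - 234/205381 = 152/15065 - 234/205381 = 27692702/3094064765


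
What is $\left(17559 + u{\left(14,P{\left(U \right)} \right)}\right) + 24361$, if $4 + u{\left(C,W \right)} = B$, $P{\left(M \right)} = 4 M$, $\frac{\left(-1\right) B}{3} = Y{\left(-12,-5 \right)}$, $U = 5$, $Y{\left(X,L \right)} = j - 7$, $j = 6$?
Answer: $41919$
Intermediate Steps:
$Y{\left(X,L \right)} = -1$ ($Y{\left(X,L \right)} = 6 - 7 = -1$)
$B = 3$ ($B = \left(-3\right) \left(-1\right) = 3$)
$u{\left(C,W \right)} = -1$ ($u{\left(C,W \right)} = -4 + 3 = -1$)
$\left(17559 + u{\left(14,P{\left(U \right)} \right)}\right) + 24361 = \left(17559 - 1\right) + 24361 = 17558 + 24361 = 41919$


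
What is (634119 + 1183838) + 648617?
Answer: 2466574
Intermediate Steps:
(634119 + 1183838) + 648617 = 1817957 + 648617 = 2466574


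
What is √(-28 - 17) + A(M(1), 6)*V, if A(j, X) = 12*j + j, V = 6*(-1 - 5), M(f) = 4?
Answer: -1872 + 3*I*√5 ≈ -1872.0 + 6.7082*I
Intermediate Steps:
V = -36 (V = 6*(-6) = -36)
A(j, X) = 13*j
√(-28 - 17) + A(M(1), 6)*V = √(-28 - 17) + (13*4)*(-36) = √(-45) + 52*(-36) = 3*I*√5 - 1872 = -1872 + 3*I*√5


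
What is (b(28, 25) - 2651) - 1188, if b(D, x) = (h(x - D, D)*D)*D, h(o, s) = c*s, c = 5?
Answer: 105921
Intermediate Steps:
h(o, s) = 5*s
b(D, x) = 5*D³ (b(D, x) = ((5*D)*D)*D = (5*D²)*D = 5*D³)
(b(28, 25) - 2651) - 1188 = (5*28³ - 2651) - 1188 = (5*21952 - 2651) - 1188 = (109760 - 2651) - 1188 = 107109 - 1188 = 105921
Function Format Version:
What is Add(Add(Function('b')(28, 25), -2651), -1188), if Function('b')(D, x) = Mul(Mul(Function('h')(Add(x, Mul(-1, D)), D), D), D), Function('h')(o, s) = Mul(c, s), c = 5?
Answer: 105921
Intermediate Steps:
Function('h')(o, s) = Mul(5, s)
Function('b')(D, x) = Mul(5, Pow(D, 3)) (Function('b')(D, x) = Mul(Mul(Mul(5, D), D), D) = Mul(Mul(5, Pow(D, 2)), D) = Mul(5, Pow(D, 3)))
Add(Add(Function('b')(28, 25), -2651), -1188) = Add(Add(Mul(5, Pow(28, 3)), -2651), -1188) = Add(Add(Mul(5, 21952), -2651), -1188) = Add(Add(109760, -2651), -1188) = Add(107109, -1188) = 105921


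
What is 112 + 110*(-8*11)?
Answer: -9568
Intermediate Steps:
112 + 110*(-8*11) = 112 + 110*(-88) = 112 - 9680 = -9568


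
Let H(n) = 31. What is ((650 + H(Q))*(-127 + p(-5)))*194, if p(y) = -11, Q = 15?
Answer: -18231732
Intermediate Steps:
((650 + H(Q))*(-127 + p(-5)))*194 = ((650 + 31)*(-127 - 11))*194 = (681*(-138))*194 = -93978*194 = -18231732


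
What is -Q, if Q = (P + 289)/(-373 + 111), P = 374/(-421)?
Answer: 121295/110302 ≈ 1.0997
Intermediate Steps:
P = -374/421 (P = 374*(-1/421) = -374/421 ≈ -0.88836)
Q = -121295/110302 (Q = (-374/421 + 289)/(-373 + 111) = (121295/421)/(-262) = (121295/421)*(-1/262) = -121295/110302 ≈ -1.0997)
-Q = -1*(-121295/110302) = 121295/110302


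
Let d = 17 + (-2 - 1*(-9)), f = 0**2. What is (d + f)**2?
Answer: 576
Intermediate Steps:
f = 0
d = 24 (d = 17 + (-2 + 9) = 17 + 7 = 24)
(d + f)**2 = (24 + 0)**2 = 24**2 = 576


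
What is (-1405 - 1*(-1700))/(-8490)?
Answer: -59/1698 ≈ -0.034747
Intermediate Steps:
(-1405 - 1*(-1700))/(-8490) = (-1405 + 1700)*(-1/8490) = 295*(-1/8490) = -59/1698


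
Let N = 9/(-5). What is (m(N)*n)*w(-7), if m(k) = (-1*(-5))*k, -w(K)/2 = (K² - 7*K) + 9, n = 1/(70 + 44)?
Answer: 321/19 ≈ 16.895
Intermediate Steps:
N = -9/5 (N = 9*(-⅕) = -9/5 ≈ -1.8000)
n = 1/114 ≈ 0.0087719
w(K) = -18 - 2*K² + 14*K (w(K) = -2*((K² - 7*K) + 9) = -2*(9 + K² - 7*K) = -18 - 2*K² + 14*K)
m(k) = 5*k
(m(N)*n)*w(-7) = ((5*(-9/5))*(1/114))*(-18 - 2*(-7)² + 14*(-7)) = (-9*1/114)*(-18 - 2*49 - 98) = -3*(-18 - 98 - 98)/38 = -3/38*(-214) = 321/19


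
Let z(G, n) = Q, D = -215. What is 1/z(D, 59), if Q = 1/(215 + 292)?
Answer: 507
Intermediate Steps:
Q = 1/507 ≈ 0.0019724
z(G, n) = 1/507
1/z(D, 59) = 1/(1/507) = 507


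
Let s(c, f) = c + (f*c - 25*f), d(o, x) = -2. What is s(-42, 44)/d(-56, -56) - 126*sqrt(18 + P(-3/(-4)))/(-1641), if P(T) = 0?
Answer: 1495 + 126*sqrt(2)/547 ≈ 1495.3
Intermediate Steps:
s(c, f) = c - 25*f + c*f (s(c, f) = c + (c*f - 25*f) = c + (-25*f + c*f) = c - 25*f + c*f)
s(-42, 44)/d(-56, -56) - 126*sqrt(18 + P(-3/(-4)))/(-1641) = (-42 - 25*44 - 42*44)/(-2) - 126*sqrt(18 + 0)/(-1641) = (-42 - 1100 - 1848)*(-1/2) - 378*sqrt(2)*(-1/1641) = -2990*(-1/2) - 378*sqrt(2)*(-1/1641) = 1495 - 378*sqrt(2)*(-1/1641) = 1495 + 126*sqrt(2)/547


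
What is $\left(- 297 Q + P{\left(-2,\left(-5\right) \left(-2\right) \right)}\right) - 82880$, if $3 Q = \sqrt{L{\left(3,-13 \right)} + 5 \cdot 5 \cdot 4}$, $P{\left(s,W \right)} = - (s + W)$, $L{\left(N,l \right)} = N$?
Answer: $-82888 - 99 \sqrt{103} \approx -83893.0$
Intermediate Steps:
$P{\left(s,W \right)} = - W - s$ ($P{\left(s,W \right)} = - (W + s) = - W - s$)
$Q = \frac{\sqrt{103}}{3}$ ($Q = \frac{\sqrt{3 + 5 \cdot 5 \cdot 4}}{3} = \frac{\sqrt{3 + 25 \cdot 4}}{3} = \frac{\sqrt{3 + 100}}{3} = \frac{\sqrt{103}}{3} \approx 3.383$)
$\left(- 297 Q + P{\left(-2,\left(-5\right) \left(-2\right) \right)}\right) - 82880 = \left(- 297 \frac{\sqrt{103}}{3} - \left(-2 - -10\right)\right) - 82880 = \left(- 99 \sqrt{103} + \left(\left(-1\right) 10 + 2\right)\right) - 82880 = \left(- 99 \sqrt{103} + \left(-10 + 2\right)\right) - 82880 = \left(- 99 \sqrt{103} - 8\right) - 82880 = \left(-8 - 99 \sqrt{103}\right) - 82880 = -82888 - 99 \sqrt{103}$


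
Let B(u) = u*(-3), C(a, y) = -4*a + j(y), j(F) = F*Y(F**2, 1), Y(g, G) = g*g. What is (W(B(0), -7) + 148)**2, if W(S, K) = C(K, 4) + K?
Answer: 1423249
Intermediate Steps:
Y(g, G) = g**2
j(F) = F**5 (j(F) = F*(F**2)**2 = F*F**4 = F**5)
C(a, y) = y**5 - 4*a (C(a, y) = -4*a + y**5 = y**5 - 4*a)
B(u) = -3*u
W(S, K) = 1024 - 3*K (W(S, K) = (4**5 - 4*K) + K = (1024 - 4*K) + K = 1024 - 3*K)
(W(B(0), -7) + 148)**2 = ((1024 - 3*(-7)) + 148)**2 = ((1024 + 21) + 148)**2 = (1045 + 148)**2 = 1193**2 = 1423249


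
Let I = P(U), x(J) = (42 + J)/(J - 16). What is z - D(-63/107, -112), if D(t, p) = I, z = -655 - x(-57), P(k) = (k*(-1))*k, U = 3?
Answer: -47173/73 ≈ -646.21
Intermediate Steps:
x(J) = (42 + J)/(-16 + J)
P(k) = -k**2 (P(k) = (-k)*k = -k**2)
z = -47830/73 (z = -655 - (42 - 57)/(-16 - 57) = -655 - (-15)/(-73) = -655 - (-1)*(-15)/73 = -655 - 1*15/73 = -655 - 15/73 = -47830/73 ≈ -655.21)
I = -9 (I = -1*3**2 = -1*9 = -9)
D(t, p) = -9
z - D(-63/107, -112) = -47830/73 - 1*(-9) = -47830/73 + 9 = -47173/73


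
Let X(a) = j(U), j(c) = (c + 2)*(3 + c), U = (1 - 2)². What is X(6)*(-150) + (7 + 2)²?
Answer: -1719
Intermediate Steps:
U = 1 (U = (-1)² = 1)
j(c) = (2 + c)*(3 + c)
X(a) = 12 (X(a) = 6 + 1² + 5*1 = 6 + 1 + 5 = 12)
X(6)*(-150) + (7 + 2)² = 12*(-150) + (7 + 2)² = -1800 + 9² = -1800 + 81 = -1719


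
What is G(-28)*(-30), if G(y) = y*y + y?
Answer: -22680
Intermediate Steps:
G(y) = y + y² (G(y) = y² + y = y + y²)
G(-28)*(-30) = -28*(1 - 28)*(-30) = -28*(-27)*(-30) = 756*(-30) = -22680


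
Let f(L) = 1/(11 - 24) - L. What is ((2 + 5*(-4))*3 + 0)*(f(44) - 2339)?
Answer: 1672920/13 ≈ 1.2869e+5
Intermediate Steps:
f(L) = -1/13 - L (f(L) = 1/(-13) - L = -1/13 - L)
((2 + 5*(-4))*3 + 0)*(f(44) - 2339) = ((2 + 5*(-4))*3 + 0)*((-1/13 - 1*44) - 2339) = ((2 - 20)*3 + 0)*((-1/13 - 44) - 2339) = (-18*3 + 0)*(-573/13 - 2339) = (-54 + 0)*(-30980/13) = -54*(-30980/13) = 1672920/13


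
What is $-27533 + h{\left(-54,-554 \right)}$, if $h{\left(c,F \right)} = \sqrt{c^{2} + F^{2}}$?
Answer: $-27533 + 2 \sqrt{77458} \approx -26976.0$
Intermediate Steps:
$h{\left(c,F \right)} = \sqrt{F^{2} + c^{2}}$
$-27533 + h{\left(-54,-554 \right)} = -27533 + \sqrt{\left(-554\right)^{2} + \left(-54\right)^{2}} = -27533 + \sqrt{306916 + 2916} = -27533 + \sqrt{309832} = -27533 + 2 \sqrt{77458}$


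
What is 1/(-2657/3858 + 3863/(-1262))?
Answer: -1217199/4564147 ≈ -0.26669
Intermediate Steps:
1/(-2657/3858 + 3863/(-1262)) = 1/(-2657*1/3858 + 3863*(-1/1262)) = 1/(-2657/3858 - 3863/1262) = 1/(-4564147/1217199) = -1217199/4564147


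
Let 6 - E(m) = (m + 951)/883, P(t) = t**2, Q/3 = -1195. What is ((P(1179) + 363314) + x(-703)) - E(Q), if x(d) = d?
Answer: 1547583784/883 ≈ 1.7526e+6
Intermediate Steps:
Q = -3585 (Q = 3*(-1195) = -3585)
E(m) = 4347/883 - m/883 (E(m) = 6 - (m + 951)/883 = 6 - (951 + m)/883 = 6 - (951/883 + m/883) = 6 + (-951/883 - m/883) = 4347/883 - m/883)
((P(1179) + 363314) + x(-703)) - E(Q) = ((1179**2 + 363314) - 703) - (4347/883 - 1/883*(-3585)) = ((1390041 + 363314) - 703) - (4347/883 + 3585/883) = (1753355 - 703) - 1*7932/883 = 1752652 - 7932/883 = 1547583784/883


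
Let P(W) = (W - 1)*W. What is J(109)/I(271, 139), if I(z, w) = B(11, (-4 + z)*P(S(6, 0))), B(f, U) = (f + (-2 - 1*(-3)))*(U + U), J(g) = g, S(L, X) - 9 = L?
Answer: 109/1345680 ≈ 8.1000e-5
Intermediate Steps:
S(L, X) = 9 + L
P(W) = W*(-1 + W) (P(W) = (-1 + W)*W = W*(-1 + W))
B(f, U) = 2*U*(1 + f) (B(f, U) = (f + (-2 + 3))*(2*U) = (f + 1)*(2*U) = (1 + f)*(2*U) = 2*U*(1 + f))
I(z, w) = -20160 + 5040*z (I(z, w) = 2*((-4 + z)*((9 + 6)*(-1 + (9 + 6))))*(1 + 11) = 2*((-4 + z)*(15*(-1 + 15)))*12 = 2*((-4 + z)*(15*14))*12 = 2*((-4 + z)*210)*12 = 2*(-840 + 210*z)*12 = -20160 + 5040*z)
J(109)/I(271, 139) = 109/(-20160 + 5040*271) = 109/(-20160 + 1365840) = 109/1345680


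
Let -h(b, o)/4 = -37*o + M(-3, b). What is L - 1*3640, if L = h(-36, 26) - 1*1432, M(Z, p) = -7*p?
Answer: -2232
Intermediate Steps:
h(b, o) = 28*b + 148*o (h(b, o) = -4*(-37*o - 7*b) = 28*b + 148*o)
L = 1408 (L = (28*(-36) + 148*26) - 1*1432 = (-1008 + 3848) - 1432 = 2840 - 1432 = 1408)
L - 1*3640 = 1408 - 1*3640 = 1408 - 3640 = -2232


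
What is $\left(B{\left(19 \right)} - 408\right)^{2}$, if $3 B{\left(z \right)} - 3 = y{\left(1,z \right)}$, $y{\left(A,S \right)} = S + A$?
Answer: $\frac{1442401}{9} \approx 1.6027 \cdot 10^{5}$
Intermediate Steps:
$y{\left(A,S \right)} = A + S$
$B{\left(z \right)} = \frac{4}{3} + \frac{z}{3}$ ($B{\left(z \right)} = 1 + \frac{1 + z}{3} = 1 + \left(\frac{1}{3} + \frac{z}{3}\right) = \frac{4}{3} + \frac{z}{3}$)
$\left(B{\left(19 \right)} - 408\right)^{2} = \left(\left(\frac{4}{3} + \frac{1}{3} \cdot 19\right) - 408\right)^{2} = \left(\left(\frac{4}{3} + \frac{19}{3}\right) - 408\right)^{2} = \left(\frac{23}{3} - 408\right)^{2} = \left(- \frac{1201}{3}\right)^{2} = \frac{1442401}{9}$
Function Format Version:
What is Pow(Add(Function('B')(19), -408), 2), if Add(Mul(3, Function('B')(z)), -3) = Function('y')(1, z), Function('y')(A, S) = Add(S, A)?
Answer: Rational(1442401, 9) ≈ 1.6027e+5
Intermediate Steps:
Function('y')(A, S) = Add(A, S)
Function('B')(z) = Add(Rational(4, 3), Mul(Rational(1, 3), z)) (Function('B')(z) = Add(1, Mul(Rational(1, 3), Add(1, z))) = Add(1, Add(Rational(1, 3), Mul(Rational(1, 3), z))) = Add(Rational(4, 3), Mul(Rational(1, 3), z)))
Pow(Add(Function('B')(19), -408), 2) = Pow(Add(Add(Rational(4, 3), Mul(Rational(1, 3), 19)), -408), 2) = Pow(Add(Add(Rational(4, 3), Rational(19, 3)), -408), 2) = Pow(Add(Rational(23, 3), -408), 2) = Pow(Rational(-1201, 3), 2) = Rational(1442401, 9)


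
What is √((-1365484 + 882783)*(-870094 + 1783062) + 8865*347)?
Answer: I*√440687490413 ≈ 6.6384e+5*I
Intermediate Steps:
√((-1365484 + 882783)*(-870094 + 1783062) + 8865*347) = √(-482701*912968 + 3076155) = √(-440690566568 + 3076155) = √(-440687490413) = I*√440687490413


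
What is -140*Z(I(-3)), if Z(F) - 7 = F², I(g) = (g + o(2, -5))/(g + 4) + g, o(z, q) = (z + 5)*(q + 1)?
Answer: -162820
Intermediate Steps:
o(z, q) = (1 + q)*(5 + z) (o(z, q) = (5 + z)*(1 + q) = (1 + q)*(5 + z))
I(g) = g + (-28 + g)/(4 + g) (I(g) = (g + (5 + 2 + 5*(-5) - 5*2))/(g + 4) + g = (g + (5 + 2 - 25 - 10))/(4 + g) + g = (g - 28)/(4 + g) + g = (-28 + g)/(4 + g) + g = g + (-28 + g)/(4 + g))
Z(F) = 7 + F²
-140*Z(I(-3)) = -140*(7 + ((-28 + (-3)² + 5*(-3))/(4 - 3))²) = -140*(7 + ((-28 + 9 - 15)/1)²) = -140*(7 + (1*(-34))²) = -140*(7 + (-34)²) = -140*(7 + 1156) = -140*1163 = -162820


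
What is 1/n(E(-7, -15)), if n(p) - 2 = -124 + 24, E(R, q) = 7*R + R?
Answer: -1/98 ≈ -0.010204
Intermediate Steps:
E(R, q) = 8*R
n(p) = -98 (n(p) = 2 + (-124 + 24) = 2 - 100 = -98)
1/n(E(-7, -15)) = 1/(-98) = -1/98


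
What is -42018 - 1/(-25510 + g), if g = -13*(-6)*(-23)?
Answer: -1147259471/27304 ≈ -42018.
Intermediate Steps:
g = -1794 (g = 78*(-23) = -1794)
-42018 - 1/(-25510 + g) = -42018 - 1/(-25510 - 1794) = -42018 - 1/(-27304) = -42018 - 1*(-1/27304) = -42018 + 1/27304 = -1147259471/27304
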